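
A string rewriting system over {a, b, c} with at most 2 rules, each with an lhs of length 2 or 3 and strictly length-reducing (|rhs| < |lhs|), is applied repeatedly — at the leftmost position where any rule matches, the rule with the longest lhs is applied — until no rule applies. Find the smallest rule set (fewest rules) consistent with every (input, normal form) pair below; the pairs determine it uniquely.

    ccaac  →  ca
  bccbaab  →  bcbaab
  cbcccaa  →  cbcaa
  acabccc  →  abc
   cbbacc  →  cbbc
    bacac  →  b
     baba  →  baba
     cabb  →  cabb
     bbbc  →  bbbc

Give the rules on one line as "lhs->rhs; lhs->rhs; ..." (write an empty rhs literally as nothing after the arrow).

  | ccaac => caac => ca
  | bccbaab => bcbaab
  | cbcccaa => cbccaa => cbcaa
  | acabccc => abccc => abcc => abc

ac->; cc->c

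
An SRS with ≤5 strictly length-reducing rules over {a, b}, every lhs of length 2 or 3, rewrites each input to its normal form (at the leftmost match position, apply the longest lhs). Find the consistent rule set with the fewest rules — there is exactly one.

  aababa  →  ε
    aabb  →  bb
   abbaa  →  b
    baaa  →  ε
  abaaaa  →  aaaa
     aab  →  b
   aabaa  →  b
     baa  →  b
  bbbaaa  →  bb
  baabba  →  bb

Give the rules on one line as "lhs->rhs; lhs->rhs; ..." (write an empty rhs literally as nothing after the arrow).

aab->b; ab->; ba->; baa->b

  | aababa => baba => ba => ε
  | aabb => bb
  | abbaa => baa => b
  | baaa => ba => ε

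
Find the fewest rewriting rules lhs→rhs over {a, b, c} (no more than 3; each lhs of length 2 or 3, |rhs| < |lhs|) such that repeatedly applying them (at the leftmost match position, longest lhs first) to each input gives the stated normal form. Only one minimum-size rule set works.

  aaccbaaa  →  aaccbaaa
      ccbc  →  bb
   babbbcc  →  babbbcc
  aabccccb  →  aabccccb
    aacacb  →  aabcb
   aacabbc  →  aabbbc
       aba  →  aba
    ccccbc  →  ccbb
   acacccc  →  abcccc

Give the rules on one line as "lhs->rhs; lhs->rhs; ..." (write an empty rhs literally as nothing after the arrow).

  | aaccbaaa
  | ccbc => cab => bb
  | babbbcc
  | aabccccb

ca->b; cbc->ab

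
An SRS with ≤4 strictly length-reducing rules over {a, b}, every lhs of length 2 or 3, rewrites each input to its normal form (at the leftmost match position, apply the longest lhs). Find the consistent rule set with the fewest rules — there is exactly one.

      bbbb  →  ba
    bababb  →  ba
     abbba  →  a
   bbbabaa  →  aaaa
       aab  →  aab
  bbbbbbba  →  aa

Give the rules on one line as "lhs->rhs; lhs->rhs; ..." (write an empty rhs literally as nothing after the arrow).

aba->aa; abb->ba; bab->; bb->a

  | bbbb => abb => ba
  | bababb => abb => ba
  | abbba => baba => a
  | bbbabaa => ababaa => aabaa => aaaa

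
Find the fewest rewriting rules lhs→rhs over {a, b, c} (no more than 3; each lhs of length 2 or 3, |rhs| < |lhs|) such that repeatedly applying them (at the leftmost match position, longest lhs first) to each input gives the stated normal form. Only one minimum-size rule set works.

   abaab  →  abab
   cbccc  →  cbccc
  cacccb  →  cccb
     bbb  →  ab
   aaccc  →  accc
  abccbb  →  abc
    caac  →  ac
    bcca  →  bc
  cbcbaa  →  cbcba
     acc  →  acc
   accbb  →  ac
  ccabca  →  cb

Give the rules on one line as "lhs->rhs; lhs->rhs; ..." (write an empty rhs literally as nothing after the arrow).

aa->a; bb->a; ca->

  | abaab => abab
  | cbccc
  | cacccb => cccb
  | bbb => ab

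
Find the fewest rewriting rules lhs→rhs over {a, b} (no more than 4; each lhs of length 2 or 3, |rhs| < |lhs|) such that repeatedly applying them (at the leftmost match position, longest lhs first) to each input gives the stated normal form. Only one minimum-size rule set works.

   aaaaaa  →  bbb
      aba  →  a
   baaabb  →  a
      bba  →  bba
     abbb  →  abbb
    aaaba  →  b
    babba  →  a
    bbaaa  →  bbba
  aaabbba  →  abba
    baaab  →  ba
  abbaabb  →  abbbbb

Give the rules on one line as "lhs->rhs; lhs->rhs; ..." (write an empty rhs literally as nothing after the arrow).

aa->b; aba->a; bab->a

  | aaaaaa => baaaa => bbaa => bbb
  | aba => a
  | baaabb => bbabb => bab => a
  | bba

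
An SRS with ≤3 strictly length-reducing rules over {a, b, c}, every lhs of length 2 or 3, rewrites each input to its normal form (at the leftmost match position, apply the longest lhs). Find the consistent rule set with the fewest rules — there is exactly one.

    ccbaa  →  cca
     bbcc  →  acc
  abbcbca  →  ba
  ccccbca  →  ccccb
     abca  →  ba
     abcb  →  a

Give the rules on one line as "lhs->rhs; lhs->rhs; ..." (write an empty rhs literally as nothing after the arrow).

aa->b; bb->a; bc->a

  | ccbaa => ccbb => cca
  | bbcc => acc
  | abbcbca => aacbca => bcbca => abca => aaa => ba
  | ccccbca => ccccaa => ccccb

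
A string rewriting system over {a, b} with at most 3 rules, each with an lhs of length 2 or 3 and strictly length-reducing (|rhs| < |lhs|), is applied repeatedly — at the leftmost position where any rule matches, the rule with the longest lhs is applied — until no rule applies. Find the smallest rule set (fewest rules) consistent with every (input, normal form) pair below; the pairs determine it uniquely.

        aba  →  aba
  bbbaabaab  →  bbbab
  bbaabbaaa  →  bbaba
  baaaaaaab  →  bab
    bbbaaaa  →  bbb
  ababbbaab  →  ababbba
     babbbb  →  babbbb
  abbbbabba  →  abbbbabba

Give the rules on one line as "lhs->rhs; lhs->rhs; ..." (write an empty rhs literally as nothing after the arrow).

aa->; aab->a

  | aba
  | bbbaabaab => bbbaaab => bbbab
  | bbaabbaaa => bbabaaa => bbaba
  | baaaaaaab => baaaaab => baaab => bab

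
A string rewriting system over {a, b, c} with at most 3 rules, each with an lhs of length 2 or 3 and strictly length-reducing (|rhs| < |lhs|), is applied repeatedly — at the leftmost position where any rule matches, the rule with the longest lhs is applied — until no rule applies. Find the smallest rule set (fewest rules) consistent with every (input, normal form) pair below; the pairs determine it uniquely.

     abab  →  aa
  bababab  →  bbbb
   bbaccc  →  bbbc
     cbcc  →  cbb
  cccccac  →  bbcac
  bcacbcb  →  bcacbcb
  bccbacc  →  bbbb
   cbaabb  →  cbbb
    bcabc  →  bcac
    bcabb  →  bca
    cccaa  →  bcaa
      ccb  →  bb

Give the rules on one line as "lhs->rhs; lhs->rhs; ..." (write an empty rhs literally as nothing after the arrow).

ab->a; ba->b; cc->b

  | abab => aab => aa
  | bababab => bbabab => bbbab => bbbb
  | bbaccc => bbccc => bbbc
  | cbcc => cbb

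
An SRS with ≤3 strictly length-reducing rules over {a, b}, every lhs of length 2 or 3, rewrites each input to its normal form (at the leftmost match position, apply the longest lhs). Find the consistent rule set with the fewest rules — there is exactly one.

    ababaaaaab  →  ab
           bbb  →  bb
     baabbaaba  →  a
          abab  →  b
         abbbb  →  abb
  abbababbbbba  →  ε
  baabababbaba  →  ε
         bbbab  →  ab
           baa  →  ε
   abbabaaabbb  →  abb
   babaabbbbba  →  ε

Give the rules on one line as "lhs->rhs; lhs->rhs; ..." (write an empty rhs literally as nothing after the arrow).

  | ababaaaaab => aabaaaaab => baaaaab => aaaaab => aaab => ab
  | bbb => bb
  | baabbaaba => aabbaaba => bbaaba => baaba => aaba => ba => a
  | abab => aab => b

aa->; ba->a; bbb->bb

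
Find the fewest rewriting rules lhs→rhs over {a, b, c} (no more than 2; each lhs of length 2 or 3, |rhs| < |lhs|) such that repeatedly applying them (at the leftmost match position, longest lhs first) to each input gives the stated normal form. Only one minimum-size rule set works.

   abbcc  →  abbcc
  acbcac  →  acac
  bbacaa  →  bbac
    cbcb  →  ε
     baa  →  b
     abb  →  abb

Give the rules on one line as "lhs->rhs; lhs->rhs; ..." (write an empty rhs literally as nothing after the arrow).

aa->; cb->

  | abbcc
  | acbcac => acac
  | bbacaa => bbac
  | cbcb => cb => ε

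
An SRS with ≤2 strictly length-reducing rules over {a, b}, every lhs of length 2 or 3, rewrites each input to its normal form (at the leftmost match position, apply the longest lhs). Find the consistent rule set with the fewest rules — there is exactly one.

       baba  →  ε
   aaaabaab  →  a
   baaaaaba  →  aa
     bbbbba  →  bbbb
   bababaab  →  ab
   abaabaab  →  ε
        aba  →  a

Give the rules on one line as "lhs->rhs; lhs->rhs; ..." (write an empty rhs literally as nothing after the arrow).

  | baba => ba => ε
  | aaaabaab => aabaaab => baaaab => aaab => aba => a
  | baaaaaba => aaaaba => aabaa => baaa => aa
  | bbbbba => bbbb

aab->ba; ba->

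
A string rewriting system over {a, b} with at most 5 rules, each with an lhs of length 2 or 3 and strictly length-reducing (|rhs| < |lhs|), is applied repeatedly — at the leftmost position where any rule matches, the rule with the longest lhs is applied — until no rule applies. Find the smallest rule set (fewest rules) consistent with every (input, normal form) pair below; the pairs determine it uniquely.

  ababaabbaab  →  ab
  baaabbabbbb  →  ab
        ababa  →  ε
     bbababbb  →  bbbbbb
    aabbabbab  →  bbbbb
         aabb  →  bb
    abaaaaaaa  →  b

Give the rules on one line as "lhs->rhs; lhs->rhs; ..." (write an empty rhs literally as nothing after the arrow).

aa->; abb->a; ba->b; baa->ab

  | ababaabbaab => abbaabbaab => aaabbaab => abbaab => aaab => ab
  | baaabbabbbb => ababbabbbb => abbbabbbb => ababbbb => abbbbb => abbb => ab
  | ababa => abba => aa => ε
  | bbababbb => bbbabbb => bbbbbb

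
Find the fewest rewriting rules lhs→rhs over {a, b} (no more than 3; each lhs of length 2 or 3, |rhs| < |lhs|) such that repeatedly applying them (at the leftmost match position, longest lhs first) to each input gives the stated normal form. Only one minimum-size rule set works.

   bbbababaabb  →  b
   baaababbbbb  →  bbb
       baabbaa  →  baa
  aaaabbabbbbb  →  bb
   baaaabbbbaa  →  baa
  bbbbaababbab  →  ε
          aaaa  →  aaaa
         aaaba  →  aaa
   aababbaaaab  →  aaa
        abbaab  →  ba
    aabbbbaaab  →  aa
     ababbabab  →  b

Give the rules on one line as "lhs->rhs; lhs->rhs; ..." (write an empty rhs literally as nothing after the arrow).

  | bbbababaabb => bababaabb => babaabb => baabb => bab => b
  | baaababbbbb => baaabbbbb => baabbbb => babbb => bbb
  | baabbaa => babaa => baa
  | aaaabbabbbbb => aaababbbbb => aaabbbbb => aabbbb => abbb => bb

ab->; bba->a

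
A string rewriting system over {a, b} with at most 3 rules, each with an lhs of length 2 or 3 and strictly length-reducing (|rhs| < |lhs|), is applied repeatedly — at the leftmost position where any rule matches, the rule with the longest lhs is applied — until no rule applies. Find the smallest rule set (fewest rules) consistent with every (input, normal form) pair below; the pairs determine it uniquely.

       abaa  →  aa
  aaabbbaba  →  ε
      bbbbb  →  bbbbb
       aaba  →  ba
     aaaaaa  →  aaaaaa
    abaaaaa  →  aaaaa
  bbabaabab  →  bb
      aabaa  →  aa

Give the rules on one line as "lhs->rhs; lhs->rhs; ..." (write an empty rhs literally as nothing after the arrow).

  | abaa => baa => aa
  | aaabbbaba => aabbbaba => abbbaba => bbbaba => bba => ε
  | bbbbb
  | aaba => aba => ba

ab->b; baa->aa; bba->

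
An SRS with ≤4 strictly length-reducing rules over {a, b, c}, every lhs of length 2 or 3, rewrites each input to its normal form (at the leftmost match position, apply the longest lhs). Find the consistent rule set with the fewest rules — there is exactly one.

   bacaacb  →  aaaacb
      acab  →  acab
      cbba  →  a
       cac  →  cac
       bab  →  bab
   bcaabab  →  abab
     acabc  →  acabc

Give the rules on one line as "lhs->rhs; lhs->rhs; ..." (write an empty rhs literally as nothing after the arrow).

bac->aa; bca->; cbb->

  | bacaacb => aaaacb
  | acab
  | cbba => a
  | cac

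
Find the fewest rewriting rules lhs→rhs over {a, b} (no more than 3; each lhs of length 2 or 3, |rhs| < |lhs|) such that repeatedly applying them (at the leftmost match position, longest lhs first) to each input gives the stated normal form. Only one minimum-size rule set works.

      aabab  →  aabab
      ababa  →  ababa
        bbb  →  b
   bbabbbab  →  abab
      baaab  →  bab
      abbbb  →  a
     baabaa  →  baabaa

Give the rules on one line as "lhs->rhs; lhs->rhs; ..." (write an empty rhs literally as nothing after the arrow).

aaa->a; bb->

  | aabab
  | ababa
  | bbb => b
  | bbabbbab => abbbab => abab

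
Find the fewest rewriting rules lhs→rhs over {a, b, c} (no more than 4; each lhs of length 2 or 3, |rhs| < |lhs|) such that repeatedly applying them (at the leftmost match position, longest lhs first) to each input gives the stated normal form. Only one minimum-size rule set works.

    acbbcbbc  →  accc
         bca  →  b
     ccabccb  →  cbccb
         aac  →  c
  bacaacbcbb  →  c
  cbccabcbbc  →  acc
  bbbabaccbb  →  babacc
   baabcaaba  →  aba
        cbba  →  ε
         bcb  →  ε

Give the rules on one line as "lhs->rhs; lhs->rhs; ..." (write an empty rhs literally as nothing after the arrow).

aa->; bb->; bcb->aa; ca->

  | acbbcbbc => accbbc => accc
  | bca => b
  | ccabccb => cbccb
  | aac => c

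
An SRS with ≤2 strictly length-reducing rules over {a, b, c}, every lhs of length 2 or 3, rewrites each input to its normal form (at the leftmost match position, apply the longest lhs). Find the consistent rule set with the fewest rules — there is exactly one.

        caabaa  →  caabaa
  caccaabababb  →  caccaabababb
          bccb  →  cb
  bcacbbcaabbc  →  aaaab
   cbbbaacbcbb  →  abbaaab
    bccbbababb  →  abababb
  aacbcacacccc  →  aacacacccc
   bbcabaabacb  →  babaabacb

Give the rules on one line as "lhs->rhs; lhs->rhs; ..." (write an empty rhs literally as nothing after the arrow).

bc->; cbb->ab

  | caabaa
  | caccaabababb
  | bccb => cb
  | bcacbbcaabbc => acbbcaabbc => aabcaabbc => aaaabbc => aaaab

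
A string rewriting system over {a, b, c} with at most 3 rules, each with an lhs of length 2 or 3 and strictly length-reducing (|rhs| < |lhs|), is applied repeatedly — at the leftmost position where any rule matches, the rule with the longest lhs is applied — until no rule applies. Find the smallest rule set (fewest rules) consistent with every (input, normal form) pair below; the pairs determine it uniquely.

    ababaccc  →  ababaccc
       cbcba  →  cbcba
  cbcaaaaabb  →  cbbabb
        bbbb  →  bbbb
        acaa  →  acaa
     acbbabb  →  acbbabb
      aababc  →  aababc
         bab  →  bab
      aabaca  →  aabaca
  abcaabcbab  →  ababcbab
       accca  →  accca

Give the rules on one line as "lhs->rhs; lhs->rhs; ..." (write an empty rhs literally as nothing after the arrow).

  | ababaccc
  | cbcba
  | cbcaaaaabb => cbaaaabb => cbbabb
  | bbbb

aaa->b; bca->b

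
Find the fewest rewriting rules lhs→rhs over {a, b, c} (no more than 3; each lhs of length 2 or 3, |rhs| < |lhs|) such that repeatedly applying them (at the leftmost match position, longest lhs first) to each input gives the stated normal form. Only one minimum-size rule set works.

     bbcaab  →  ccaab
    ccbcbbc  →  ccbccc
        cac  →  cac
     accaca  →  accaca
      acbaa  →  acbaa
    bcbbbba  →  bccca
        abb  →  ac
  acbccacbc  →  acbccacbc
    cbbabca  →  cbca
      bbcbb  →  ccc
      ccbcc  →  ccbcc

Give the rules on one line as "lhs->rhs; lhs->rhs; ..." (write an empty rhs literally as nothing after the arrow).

bb->c; cab->b

  | bbcaab => ccaab
  | ccbcbbc => ccbccc
  | cac
  | accaca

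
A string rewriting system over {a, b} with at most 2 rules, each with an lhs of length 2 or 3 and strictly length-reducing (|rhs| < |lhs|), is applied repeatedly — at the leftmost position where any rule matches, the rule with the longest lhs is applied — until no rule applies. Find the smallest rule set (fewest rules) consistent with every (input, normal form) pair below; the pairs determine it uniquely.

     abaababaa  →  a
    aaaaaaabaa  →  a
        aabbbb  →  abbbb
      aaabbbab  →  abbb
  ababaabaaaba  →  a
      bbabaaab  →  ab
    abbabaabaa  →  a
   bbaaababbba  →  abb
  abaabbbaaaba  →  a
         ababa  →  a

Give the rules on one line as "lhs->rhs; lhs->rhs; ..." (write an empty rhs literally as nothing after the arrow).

  | abaababaa => aababaa => ababaa => abaa => aa => a
  | aaaaaaabaa => aaaaaabaa => aaaaabaa => aaaabaa => aaabaa => aabaa => abaa => aa => a
  | aabbbb => abbbb
  | aaabbbab => aabbbab => abbbab => abbb

aa->a; ba->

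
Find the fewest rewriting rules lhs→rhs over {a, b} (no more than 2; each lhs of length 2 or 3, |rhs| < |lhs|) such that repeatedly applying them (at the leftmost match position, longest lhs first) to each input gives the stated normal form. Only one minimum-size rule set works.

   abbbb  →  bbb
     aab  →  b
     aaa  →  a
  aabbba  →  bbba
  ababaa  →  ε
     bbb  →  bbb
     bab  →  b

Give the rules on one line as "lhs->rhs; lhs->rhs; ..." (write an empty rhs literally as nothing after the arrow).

  | abbbb => bbb
  | aab => b
  | aaa => a
  | aabbba => bbba

aa->; ab->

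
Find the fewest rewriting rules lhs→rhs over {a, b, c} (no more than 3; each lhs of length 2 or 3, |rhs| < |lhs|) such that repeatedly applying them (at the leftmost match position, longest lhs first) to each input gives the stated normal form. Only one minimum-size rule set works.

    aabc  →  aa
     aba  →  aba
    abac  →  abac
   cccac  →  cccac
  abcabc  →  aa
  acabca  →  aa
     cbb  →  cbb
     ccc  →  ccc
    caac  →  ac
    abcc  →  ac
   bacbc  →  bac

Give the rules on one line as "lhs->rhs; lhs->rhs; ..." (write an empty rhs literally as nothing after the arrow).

  | aabc => aa
  | aba
  | abac
  | cccac

bc->; caa->a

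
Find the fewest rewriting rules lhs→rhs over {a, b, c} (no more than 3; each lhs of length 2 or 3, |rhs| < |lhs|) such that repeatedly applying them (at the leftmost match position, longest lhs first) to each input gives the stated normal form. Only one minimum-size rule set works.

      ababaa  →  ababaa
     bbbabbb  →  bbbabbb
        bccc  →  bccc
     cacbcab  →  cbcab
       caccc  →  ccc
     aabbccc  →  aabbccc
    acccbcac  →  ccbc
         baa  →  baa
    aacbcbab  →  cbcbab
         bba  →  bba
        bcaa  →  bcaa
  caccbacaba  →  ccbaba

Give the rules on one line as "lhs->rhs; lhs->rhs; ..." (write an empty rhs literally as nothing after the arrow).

  | ababaa
  | bbbabbb
  | bccc
  | cacbcab => cbcab

aac->c; ac->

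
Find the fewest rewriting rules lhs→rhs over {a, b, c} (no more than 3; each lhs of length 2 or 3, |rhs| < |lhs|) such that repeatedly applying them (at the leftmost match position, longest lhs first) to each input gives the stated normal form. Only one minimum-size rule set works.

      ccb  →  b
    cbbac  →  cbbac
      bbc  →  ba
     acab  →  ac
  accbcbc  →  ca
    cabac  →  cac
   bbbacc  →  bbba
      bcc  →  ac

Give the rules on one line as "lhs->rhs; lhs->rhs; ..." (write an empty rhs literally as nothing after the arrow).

  | ccb => b
  | cbbac
  | bbc => ba
  | acab => ac

ab->; bc->a; cc->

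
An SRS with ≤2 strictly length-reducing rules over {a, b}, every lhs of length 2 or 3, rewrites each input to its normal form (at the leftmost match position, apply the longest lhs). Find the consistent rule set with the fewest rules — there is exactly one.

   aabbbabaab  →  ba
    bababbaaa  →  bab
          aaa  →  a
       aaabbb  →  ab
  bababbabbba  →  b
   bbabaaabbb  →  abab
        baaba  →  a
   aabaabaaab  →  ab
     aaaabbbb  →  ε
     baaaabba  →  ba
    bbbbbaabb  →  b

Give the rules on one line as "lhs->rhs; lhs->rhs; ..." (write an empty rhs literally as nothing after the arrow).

  | aabbbabaab => bbbabaab => babaab => babb => ba
  | bababbaaa => babaaaa => babaa => bab
  | aaa => a
  | aaabbb => abbb => ab

aa->; bb->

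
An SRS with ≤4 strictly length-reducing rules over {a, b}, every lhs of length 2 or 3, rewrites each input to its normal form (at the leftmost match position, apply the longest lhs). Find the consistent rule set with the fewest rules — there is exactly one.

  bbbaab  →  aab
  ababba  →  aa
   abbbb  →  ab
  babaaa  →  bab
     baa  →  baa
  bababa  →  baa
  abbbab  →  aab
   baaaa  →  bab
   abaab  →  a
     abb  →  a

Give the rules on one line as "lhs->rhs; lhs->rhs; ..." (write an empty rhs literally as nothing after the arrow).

  | bbbaab => aab
  | ababba => abbba => aa
  | abbbb => ab
  | babaaa => babaa => baba => bab

aaa->ab; aba->ab; bb->; bbb->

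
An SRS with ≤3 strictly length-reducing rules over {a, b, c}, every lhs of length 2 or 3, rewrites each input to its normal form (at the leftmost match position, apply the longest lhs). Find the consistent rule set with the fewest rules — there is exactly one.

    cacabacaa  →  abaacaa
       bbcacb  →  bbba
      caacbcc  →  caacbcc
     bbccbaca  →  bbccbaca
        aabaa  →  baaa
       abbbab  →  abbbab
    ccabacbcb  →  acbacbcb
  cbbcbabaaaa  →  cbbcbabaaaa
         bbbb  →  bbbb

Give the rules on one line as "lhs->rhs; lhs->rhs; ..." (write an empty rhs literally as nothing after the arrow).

  | cacabacaa => aaabacaa => abaacaa
  | bbcacb => bbaab => bbba
  | caacbcc
  | bbccbaca

aab->ba; cac->aa; cca->ac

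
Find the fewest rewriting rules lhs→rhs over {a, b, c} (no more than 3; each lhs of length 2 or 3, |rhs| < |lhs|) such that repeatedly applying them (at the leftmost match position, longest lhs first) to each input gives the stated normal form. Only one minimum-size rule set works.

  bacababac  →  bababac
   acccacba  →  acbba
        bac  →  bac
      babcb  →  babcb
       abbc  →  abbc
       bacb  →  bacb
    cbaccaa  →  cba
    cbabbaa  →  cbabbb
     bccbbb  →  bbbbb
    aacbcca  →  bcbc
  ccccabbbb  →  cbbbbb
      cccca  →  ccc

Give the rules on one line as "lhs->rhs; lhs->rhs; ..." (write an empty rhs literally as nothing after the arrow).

  | bacababac => bababac
  | acccacba => acccba => acbba
  | bac
  | babcb

aa->b; ca->; ccb->bb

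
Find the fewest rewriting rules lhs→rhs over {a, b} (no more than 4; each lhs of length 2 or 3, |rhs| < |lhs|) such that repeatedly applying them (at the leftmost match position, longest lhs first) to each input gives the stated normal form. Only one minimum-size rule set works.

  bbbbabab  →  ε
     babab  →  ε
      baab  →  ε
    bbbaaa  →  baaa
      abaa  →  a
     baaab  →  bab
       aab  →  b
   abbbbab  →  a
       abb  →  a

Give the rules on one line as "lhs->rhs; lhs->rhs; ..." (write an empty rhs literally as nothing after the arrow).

  | bbbbabab => bbabab => bbab => bb => ε
  | babab => bb => ε
  | baab => bb => ε
  | bbbaaa => baaa

aab->b; aba->; bb->; bba->b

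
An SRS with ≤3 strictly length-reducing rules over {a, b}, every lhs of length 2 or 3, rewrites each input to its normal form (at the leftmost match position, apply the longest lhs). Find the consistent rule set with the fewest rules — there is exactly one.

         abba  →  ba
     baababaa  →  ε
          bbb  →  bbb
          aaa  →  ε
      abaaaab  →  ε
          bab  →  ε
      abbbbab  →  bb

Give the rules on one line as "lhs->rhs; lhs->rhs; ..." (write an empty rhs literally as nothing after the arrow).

aaa->ab; ab->; bab->

  | abba => ba
  | baababaa => baabaa => baaa => bab => ε
  | bbb
  | aaa => ab => ε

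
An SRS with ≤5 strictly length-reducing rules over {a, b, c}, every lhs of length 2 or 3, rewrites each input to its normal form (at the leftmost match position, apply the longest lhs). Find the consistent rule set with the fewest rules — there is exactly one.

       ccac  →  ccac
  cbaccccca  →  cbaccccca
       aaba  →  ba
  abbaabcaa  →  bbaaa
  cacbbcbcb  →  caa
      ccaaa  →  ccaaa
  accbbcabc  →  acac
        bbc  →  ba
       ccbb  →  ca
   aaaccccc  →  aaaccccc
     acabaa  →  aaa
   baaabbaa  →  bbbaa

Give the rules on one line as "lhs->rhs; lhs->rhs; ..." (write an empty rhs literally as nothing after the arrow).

ab->b; bc->a; cab->; cbb->a

  | ccac
  | cbaccccca
  | aaba => aba => ba
  | abbaabcaa => bbaabcaa => bbabcaa => bbbcaa => bbaaa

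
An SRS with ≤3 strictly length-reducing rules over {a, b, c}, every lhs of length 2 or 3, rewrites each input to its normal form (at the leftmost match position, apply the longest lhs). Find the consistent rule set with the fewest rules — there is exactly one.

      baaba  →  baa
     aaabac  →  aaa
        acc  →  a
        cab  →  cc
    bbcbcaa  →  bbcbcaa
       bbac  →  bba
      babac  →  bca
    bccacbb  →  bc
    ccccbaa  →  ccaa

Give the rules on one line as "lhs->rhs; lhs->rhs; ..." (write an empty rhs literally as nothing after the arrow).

ab->c; ac->a; ccb->

  | baaba => baca => baa
  | aaabac => aacac => aaac => aaa
  | acc => ac => a
  | cab => cc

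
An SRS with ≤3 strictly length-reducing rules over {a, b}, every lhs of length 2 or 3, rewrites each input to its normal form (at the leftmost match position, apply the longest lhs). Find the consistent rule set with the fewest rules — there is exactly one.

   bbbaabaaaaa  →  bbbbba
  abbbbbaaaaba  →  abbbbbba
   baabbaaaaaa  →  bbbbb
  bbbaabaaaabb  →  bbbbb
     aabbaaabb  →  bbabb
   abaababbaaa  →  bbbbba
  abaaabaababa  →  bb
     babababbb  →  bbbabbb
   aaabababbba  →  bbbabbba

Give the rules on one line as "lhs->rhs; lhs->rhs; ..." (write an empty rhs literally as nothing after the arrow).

  | bbbaabaaaaa => bbbaaaaa => bbbbaaa => bbbbba
  | abbbbbaaaaba => abbbbbbaaba => abbbbbba
  | baabbaaaaaa => bbaaaaaa => bbbaaaa => bbbbaa => bbbbb
  | bbbaabaaaabb => bbbaaaabb => bbbbaabb => bbbbb

aa->b; aab->; aba->b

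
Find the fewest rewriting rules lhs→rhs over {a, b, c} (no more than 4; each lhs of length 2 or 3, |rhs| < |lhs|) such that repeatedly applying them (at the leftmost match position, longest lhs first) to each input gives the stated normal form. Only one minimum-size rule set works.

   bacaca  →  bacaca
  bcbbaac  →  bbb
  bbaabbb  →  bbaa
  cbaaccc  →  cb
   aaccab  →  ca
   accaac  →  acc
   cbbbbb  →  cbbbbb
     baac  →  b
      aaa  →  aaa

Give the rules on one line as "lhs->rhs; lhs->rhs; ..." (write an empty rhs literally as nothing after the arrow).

  | bacaca
  | bcbbaac => bbbaac => bbb
  | bbaabbb => bbaabb => bbaab => bbaa
  | cbaaccc => cbcc => cbc => cb

aac->; ab->a; bc->b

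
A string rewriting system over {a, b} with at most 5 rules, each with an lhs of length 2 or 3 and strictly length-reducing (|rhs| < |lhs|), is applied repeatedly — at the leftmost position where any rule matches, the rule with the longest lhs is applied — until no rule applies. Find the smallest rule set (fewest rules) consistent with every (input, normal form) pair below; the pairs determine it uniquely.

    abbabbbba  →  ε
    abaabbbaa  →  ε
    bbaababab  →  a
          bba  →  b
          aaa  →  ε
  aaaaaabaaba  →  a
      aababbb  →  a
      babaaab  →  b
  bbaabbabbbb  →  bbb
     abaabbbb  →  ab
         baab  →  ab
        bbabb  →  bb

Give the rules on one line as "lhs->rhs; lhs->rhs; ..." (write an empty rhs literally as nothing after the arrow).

aaa->; abb->ba; ba->; bab->

  | abbabbbba => baabbbba => abbbba => babba => ba => ε
  | abaabbbaa => aabbbaa => ababaa => aaa => ε
  | bbaababab => bababab => abab => a
  | bba => b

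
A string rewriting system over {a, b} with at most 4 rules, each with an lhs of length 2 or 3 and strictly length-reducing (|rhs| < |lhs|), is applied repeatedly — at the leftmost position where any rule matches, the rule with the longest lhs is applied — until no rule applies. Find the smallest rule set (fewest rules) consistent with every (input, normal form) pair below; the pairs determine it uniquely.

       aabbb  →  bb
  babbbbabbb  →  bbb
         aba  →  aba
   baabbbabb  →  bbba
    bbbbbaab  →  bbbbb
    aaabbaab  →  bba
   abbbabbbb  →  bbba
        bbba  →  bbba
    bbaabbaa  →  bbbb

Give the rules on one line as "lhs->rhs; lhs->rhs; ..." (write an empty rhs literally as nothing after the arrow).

  | aabbb => bb
  | babbbbabbb => babbbabbb => babbabbb => bababbb => baabbb => bbb
  | aba
  | baabbbabb => bbbabb => bbbab => bbba

aa->b; aab->; abb->bb; bab->ba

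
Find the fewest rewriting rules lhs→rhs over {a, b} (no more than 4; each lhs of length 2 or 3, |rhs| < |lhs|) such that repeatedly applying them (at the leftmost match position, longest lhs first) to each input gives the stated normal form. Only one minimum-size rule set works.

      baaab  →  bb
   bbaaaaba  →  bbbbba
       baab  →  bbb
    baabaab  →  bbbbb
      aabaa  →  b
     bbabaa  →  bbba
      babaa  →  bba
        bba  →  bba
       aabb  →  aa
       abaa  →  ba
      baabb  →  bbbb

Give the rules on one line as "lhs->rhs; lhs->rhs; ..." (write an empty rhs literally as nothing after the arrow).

ab->; aba->b; abb->a; baa->bb

  | baaab => bbab => bb
  | bbaaaaba => bbbaaba => bbbbba
  | baab => bbb
  | baabaab => bbbaab => bbbbb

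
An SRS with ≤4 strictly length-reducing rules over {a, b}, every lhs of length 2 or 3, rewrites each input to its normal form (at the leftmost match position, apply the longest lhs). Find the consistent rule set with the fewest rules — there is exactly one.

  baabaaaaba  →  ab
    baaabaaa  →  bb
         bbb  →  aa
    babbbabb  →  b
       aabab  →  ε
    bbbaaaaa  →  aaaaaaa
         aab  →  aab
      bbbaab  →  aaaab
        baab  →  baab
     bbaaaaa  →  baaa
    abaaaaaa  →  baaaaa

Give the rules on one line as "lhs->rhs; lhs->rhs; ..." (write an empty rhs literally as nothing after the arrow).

aba->b; abb->; bba->ab; bbb->aa

  | baabaaaaba => babaaaba => bbaaba => ababa => bba => ab
  | baaabaaa => baabaa => baba => bb
  | bbb => aa
  | babbbabb => bbabb => abbb => b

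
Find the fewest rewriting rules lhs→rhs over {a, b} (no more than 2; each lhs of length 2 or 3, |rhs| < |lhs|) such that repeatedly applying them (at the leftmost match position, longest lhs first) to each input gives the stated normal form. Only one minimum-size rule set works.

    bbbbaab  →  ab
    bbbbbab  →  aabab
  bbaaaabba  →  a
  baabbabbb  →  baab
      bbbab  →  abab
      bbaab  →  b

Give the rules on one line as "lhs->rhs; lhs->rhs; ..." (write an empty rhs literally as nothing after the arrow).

aaa->; bb->a

  | bbbbaab => abbaab => aaaab => ab
  | bbbbbab => abbbab => aabab
  | bbaaaabba => aaaaabba => aabba => aaaa => a
  | baabbabbb => baaaabbb => babbb => baab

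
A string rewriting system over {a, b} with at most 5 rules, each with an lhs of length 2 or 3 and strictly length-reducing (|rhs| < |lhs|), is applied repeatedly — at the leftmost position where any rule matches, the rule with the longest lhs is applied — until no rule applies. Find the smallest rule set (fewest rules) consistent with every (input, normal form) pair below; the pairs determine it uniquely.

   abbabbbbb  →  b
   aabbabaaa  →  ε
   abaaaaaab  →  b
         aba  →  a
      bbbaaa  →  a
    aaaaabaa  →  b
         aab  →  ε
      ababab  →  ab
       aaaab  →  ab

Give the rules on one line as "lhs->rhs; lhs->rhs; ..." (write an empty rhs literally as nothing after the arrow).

aa->b; ba->; bb->; bbb->a

  | abbabbbbb => aabbbbb => bbbbbb => abbb => aa => b
  | aabbabaaa => bbbabaaa => aabaaa => bbaaa => aaa => ba => ε
  | abaaaaaab => aaaaaab => baaaab => aaab => bab => b
  | aba => a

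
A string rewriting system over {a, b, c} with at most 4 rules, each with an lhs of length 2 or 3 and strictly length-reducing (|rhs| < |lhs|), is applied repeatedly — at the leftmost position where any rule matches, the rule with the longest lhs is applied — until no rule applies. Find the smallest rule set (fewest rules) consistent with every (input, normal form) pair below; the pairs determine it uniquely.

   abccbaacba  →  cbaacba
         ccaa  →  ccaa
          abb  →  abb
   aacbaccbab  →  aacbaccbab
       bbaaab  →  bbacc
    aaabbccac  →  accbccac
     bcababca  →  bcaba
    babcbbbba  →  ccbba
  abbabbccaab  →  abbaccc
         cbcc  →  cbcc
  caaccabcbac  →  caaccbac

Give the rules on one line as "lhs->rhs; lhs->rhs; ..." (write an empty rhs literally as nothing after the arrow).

aab->cc; abc->; bbb->cc; bbc->

  | abccbaacba => cbaacba
  | ccaa
  | abb
  | aacbaccbab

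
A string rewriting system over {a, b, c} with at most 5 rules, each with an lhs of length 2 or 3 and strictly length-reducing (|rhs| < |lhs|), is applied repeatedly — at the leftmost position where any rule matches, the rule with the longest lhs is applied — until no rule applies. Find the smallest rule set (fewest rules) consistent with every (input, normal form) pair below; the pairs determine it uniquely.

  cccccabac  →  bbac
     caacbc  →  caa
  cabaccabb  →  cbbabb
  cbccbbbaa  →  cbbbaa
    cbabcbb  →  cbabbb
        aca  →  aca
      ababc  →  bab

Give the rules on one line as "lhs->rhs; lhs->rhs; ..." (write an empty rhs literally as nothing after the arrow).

aba->ba; bc->b; cbc->; cc->b

  | cccccabac => bcccabac => bccabac => bcabac => babac => bbac
  | caacbc => caa
  | cabaccabb => cbaccabb => cbababb => cbbabb
  | cbccbbbaa => cbbbaa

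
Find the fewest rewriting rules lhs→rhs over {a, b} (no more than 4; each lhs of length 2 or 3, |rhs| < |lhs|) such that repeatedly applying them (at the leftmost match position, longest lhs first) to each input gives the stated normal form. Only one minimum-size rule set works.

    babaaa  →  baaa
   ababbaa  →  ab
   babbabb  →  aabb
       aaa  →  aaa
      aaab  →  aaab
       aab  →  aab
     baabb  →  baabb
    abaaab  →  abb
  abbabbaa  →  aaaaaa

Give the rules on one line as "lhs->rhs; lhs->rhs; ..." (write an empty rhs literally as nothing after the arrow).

aba->ab; bab->b; bba->aa

  | babaaa => baaa
  | ababbaa => abbbaa => abaaa => abaa => aba => ab
  | babbabb => bbabb => aabb
  | aaa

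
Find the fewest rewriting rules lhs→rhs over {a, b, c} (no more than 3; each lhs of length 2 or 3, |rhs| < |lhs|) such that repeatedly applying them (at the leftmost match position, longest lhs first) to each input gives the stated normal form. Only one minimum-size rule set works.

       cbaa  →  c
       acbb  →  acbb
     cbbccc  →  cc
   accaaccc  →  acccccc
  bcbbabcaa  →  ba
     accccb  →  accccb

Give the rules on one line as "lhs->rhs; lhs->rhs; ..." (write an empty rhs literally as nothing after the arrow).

aa->c; bc->

  | cbaa => cbc => c
  | acbb
  | cbbccc => cbcc => cc
  | accaaccc => acccccc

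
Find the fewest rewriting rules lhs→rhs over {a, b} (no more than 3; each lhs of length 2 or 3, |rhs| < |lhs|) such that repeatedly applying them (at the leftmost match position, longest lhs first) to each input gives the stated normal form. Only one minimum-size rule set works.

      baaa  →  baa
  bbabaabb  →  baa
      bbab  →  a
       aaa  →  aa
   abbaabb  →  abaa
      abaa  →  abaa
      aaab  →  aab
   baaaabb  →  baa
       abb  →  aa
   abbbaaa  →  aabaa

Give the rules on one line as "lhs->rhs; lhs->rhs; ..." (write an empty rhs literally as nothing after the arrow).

aaa->aa; bb->a; bba->b

  | baaa => baa
  | bbabaabb => bbaabb => babb => baa
  | bbab => bb => a
  | aaa => aa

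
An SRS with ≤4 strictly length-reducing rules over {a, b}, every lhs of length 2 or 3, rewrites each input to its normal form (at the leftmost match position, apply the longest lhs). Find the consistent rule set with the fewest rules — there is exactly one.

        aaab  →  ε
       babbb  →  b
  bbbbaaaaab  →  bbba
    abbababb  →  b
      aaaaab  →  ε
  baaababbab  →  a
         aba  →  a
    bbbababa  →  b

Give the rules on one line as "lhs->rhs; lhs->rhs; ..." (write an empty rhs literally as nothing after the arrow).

aa->; aab->ab; ab->; bab->a

  | aaab => ab => ε
  | babbb => abb => b
  | bbbbaaaaab => bbbbaaab => bbbbab => bbba
  | abbababb => bababb => aabb => abb => b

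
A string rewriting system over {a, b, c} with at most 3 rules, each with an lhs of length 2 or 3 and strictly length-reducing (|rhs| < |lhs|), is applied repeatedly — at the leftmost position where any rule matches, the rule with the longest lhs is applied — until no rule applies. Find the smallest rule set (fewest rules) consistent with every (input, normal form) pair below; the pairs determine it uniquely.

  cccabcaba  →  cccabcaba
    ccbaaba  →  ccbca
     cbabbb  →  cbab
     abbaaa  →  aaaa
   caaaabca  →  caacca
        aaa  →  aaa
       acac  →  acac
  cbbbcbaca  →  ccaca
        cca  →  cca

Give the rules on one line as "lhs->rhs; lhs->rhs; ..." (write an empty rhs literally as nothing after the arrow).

  | cccabcaba
  | ccbaaba => ccbca
  | cbabbb => cbab
  | abbaaa => aaaa

aab->c; bb->; bcb->c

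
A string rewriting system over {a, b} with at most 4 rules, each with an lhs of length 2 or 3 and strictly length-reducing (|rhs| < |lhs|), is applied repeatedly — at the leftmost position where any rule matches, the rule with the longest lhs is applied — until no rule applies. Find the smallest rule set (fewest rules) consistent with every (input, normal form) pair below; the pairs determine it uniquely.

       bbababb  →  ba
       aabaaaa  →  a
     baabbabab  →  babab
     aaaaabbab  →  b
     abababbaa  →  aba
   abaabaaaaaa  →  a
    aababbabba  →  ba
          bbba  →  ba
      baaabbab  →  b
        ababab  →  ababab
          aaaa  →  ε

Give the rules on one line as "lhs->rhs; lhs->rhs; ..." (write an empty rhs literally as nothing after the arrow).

aa->b; aab->b; bb->; bba->

  | bbababb => babb => ba
  | aabaaaa => baaaa => bbaa => a
  | baabbabab => bbbabab => babab
  | aaaaabbab => baaabbab => bbabbab => bbab => b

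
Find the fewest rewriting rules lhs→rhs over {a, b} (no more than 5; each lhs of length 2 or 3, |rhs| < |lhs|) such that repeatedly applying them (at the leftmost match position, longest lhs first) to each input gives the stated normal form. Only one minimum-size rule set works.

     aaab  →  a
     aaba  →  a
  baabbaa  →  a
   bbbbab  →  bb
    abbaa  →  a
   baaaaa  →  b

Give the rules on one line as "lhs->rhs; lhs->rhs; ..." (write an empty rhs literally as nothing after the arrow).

aa->a; ab->a; ba->b; bbb->

  | aaab => aab => ab => a
  | aaba => aba => aa => a
  | baabbaa => babbaa => bbbaa => aa => a
  | bbbbab => bab => bb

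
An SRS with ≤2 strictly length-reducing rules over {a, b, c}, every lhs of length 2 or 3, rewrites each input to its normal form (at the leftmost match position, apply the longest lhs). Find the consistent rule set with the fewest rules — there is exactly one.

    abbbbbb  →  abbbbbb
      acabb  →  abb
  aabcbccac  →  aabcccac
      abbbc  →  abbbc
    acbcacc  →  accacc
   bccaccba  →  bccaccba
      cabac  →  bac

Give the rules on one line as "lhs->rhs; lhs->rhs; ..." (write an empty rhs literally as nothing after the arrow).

cab->b; cbc->cc

  | abbbbbb
  | acabb => abb
  | aabcbccac => aabcccac
  | abbbc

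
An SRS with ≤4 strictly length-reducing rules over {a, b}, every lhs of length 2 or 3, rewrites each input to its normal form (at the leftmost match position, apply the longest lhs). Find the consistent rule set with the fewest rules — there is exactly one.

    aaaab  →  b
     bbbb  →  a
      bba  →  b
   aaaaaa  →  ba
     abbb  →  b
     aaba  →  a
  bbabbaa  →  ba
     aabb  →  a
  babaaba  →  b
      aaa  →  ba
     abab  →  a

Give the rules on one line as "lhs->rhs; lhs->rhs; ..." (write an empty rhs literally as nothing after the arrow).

aa->b; aab->ba; ab->b; bb->a

  | aaaab => baab => bba => aa => b
  | bbbb => abb => bb => a
  | bba => aa => b
  | aaaaaa => baaaa => bbaa => aaa => ba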